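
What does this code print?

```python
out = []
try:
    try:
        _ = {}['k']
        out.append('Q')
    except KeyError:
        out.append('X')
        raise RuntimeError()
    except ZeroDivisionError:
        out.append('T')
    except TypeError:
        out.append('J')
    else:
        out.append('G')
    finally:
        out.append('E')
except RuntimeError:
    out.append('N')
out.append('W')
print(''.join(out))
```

Execution trace: 'X' (inner except KeyError) → 'E' (inner finally) → 'N' (outer except RuntimeError) → 'W' (after the try/except). Output: XENW

Answer: XENW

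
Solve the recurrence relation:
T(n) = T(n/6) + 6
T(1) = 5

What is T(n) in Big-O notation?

Each step divides n by 6 and adds 6. After log_6(n) steps we reach T(1)=5. So T(n) = 6·log_6(n) + 5 = O(log n).

Answer: O(log n)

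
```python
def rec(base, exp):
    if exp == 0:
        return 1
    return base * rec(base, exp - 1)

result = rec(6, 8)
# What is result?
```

rec(6, 8) = 6 * 6 * 6 * 6 * 6 * 6 * 6 * 6 = 1679616

Answer: 1679616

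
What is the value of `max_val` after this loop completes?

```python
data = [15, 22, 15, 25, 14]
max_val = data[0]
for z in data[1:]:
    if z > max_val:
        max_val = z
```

Maximum of [15, 22, 15, 25, 14]
`max_val` takes the values: 15 → 22 → 25

Answer: 25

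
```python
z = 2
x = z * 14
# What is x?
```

Trace:
`z = 2` → z = 2
`x = z * 14` → x = 28
So x = 28

Answer: 28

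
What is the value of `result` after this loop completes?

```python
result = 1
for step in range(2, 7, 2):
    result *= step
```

Product of even numbers 2 to 6
`result` takes the values: 1 → 2 → 8 → 48

Answer: 48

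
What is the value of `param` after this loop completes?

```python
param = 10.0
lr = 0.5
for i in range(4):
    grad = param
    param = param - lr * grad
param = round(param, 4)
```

Gradient descent: w = 10.0 * (1 - 0.5)^4
`param` takes the values: 10.0 → 5.0 → 2.5 → 1.25 → 0.625

Answer: 0.625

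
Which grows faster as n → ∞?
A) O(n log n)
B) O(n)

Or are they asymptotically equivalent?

O(n log n) vs O(n): Higher order terms dominate.

Answer: A) O(n log n) grows faster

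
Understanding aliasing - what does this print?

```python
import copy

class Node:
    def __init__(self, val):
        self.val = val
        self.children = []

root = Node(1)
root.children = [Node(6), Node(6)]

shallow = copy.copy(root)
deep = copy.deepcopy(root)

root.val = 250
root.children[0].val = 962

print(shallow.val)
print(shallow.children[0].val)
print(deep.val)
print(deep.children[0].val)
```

Key concept: deep copy with custom objects.
Step by step:
`root = Node(1)` → root = Node(val=1, children=[])
`root.children = [Node(6), Node(6)]` → root = Node(val=1, children=[Node(val=6, children=[]), Node(val=6, children=[])])
`shallow = copy.copy(root)` → shallow = Node(val=1, children=[Node(val=6, children=[]), Node(val=6, children=[])])
`deep = copy.deepcopy(root)` → deep = Node(val=1, children=[Node(val=6, children=[]), Node(val=6, children=[])])
`root.val = 250` → root = Node(val=250, children=[Node(val=6, children=[]), Node(val=6, children=[])])
`root.children[0].val = 962` → root = Node(val=250, children=[Node(val=962, children=[]), Node(val=6, children=[])]); shallow = Node(val=1, children=[Node(val=962, children=[]), Node(val=6, children=[])])
`print(shallow.val)` → prints 1
`print(shallow.children[0].val)` → prints 962
`print(deep.val)` → prints 1
`print(deep.children[0].val)` → prints 6

Answer:
1
962
1
6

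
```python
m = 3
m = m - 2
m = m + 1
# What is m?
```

Trace:
`m = 3` → m = 3
`m = m - 2` → m = 1
`m = m + 1` → m = 2
So m = 2

Answer: 2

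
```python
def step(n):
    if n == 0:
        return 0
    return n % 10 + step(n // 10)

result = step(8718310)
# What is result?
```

Sum of digits of 8718310: 0 + 1 + 3 + 8 + 1 + 7 + 8 = 28

Answer: 28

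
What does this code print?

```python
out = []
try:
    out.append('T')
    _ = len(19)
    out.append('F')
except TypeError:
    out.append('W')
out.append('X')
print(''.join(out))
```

Execution trace: 'T' (try body) → 'W' (except TypeError) → 'X' (after the try/except). Output: TWX

Answer: TWX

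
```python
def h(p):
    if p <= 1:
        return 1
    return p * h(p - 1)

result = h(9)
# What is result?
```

h(9) = 9 * 8 * 7 * 6 * 5 * 4 * 3 * 2 * 1 = 362880

Answer: 362880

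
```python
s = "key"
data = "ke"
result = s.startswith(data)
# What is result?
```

Trace:
`s = "key"` → s = 'key'
`data = "ke"` → data = 'ke'
`result = s.startswith(data)` → result = True
So result = True

Answer: True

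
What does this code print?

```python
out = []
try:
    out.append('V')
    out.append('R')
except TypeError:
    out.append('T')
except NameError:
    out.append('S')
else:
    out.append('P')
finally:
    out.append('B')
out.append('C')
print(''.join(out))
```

Execution trace: 'V' (try body) → 'R' (try body, no exception) → 'P' (else) → 'B' (finally) → 'C' (after the try/except). Output: VRPBC

Answer: VRPBC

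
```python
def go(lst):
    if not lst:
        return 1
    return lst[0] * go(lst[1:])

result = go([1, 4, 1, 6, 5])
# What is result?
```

Product over [1, 4, 1, 6, 5] = 1 * 4 * 1 * 6 * 5 = 120

Answer: 120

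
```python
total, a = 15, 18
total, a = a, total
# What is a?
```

Trace:
`total, a = 15, 18` → total = 15; a = 18
`total, a = a, total` → total = 18; a = 15
So a = 15

Answer: 15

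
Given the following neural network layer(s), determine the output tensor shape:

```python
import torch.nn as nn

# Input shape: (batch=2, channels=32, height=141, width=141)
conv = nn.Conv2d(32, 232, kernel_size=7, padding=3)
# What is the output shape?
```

Input: (2, 32, 141, 141) -> Output: (2, 232, 141, 141)

Answer: (2, 232, 141, 141)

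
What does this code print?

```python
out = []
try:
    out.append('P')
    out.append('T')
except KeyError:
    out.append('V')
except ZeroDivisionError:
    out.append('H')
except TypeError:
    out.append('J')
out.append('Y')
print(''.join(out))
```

Execution trace: 'P' (try body) → 'T' (try body, no exception) → 'Y' (after the try/except). Output: PTY

Answer: PTY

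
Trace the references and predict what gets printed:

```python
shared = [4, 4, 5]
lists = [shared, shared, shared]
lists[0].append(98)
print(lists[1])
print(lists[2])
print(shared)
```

Key concept: list of same reference.
Step by step:
`shared = [4, 4, 5]` → shared = [4, 4, 5]
`lists = [shared, shared, shared]` → lists = [[4, 4, 5], [4, 4, 5], [4, 4, 5]]
`lists[0].append(98)` → shared = [4, 4, 5, 98]; lists = [[4, 4, 5, 98], [4, 4, 5, 98], [4, 4, 5, 98]]
`print(lists[1])` → prints [4, 4, 5, 98]
`print(lists[2])` → prints [4, 4, 5, 98]
`print(shared)` → prints [4, 4, 5, 98]

Answer:
[4, 4, 5, 98]
[4, 4, 5, 98]
[4, 4, 5, 98]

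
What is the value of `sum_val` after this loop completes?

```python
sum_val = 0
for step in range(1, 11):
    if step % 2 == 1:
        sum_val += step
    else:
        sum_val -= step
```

Add odd, subtract even
`sum_val` takes the values: 0 → 1 → -1 → 2 → -2 → 3 → -3 → 4 → -4 → 5 → -5

Answer: -5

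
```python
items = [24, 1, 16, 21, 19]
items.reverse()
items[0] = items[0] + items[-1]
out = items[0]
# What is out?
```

Trace:
`items = [24, 1, 16, 21, 19]` → items = [24, 1, 16, 21, 19]
`items.reverse()` → items = [19, 21, 16, 1, 24]
`items[0] = items[0] + items[-1]` → items = [43, 21, 16, 1, 24]
`out = items[0]` → out = 43
So out = 43

Answer: 43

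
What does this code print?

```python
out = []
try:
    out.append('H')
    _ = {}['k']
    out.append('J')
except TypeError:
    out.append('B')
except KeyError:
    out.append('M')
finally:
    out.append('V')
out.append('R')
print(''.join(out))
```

Execution trace: 'H' (try body) → 'M' (except KeyError) → 'V' (finally) → 'R' (after the try/except). Output: HMVR

Answer: HMVR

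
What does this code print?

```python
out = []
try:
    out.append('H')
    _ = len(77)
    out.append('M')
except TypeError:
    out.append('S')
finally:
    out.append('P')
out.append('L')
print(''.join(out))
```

Execution trace: 'H' (try body) → 'S' (except TypeError) → 'P' (finally) → 'L' (after the try/except). Output: HSPL

Answer: HSPL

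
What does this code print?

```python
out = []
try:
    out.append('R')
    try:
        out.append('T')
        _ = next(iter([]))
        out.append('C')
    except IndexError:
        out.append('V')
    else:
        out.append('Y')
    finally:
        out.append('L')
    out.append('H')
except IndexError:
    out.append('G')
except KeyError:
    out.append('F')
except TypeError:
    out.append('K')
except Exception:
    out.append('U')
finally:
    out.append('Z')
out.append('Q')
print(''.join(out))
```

Execution trace: 'R' (try body) → 'T' (inner try body) → 'L' (inner finally) → 'U' (except Exception) → 'Z' (finally) → 'Q' (after the try/except). Output: RTLUZQ

Answer: RTLUZQ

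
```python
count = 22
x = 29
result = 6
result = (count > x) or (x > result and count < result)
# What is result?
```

Trace:
`count = 22` → count = 22
`x = 29` → x = 29
`result = 6` → result = 6
`result = (count > x) or (x > result and count < result)` → result = False
So result = False

Answer: False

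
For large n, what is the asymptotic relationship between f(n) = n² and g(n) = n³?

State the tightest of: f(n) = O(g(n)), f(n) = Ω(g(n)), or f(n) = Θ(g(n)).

n² vs n³: f(n) = O(g(n)) but not Ω(g(n)) — n³ grows strictly faster than n².

Answer: f(n) = O(g(n)) but not Ω(g(n)) — n³ grows strictly faster than n².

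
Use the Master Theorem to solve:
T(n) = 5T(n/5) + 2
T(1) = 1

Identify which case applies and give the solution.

a=5, b=5, f(n)=2. log_5(5) = 1. Since c=0 < 1, Case 1 applies: T(n) = Θ(n^log_b(a)) = O(n).

Answer: O(n) - Case 1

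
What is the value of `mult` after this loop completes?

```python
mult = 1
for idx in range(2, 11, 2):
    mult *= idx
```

Product of even numbers 2 to 10
`mult` takes the values: 1 → 2 → 8 → 48 → 384 → 3840

Answer: 3840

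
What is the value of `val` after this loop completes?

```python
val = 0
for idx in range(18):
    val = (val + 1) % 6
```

Increment mod 6, 18 times = 0
`val` takes the values: 0 → 1 → 2 → 3 → 4 → 5 → 0 → 1 → 2 → 3 → 4 → 5 → 0 → 1 → 2 → 3 → 4 → 5 → 0

Answer: 0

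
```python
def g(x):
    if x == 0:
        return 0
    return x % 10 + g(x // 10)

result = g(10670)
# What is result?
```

Sum of digits of 10670: 0 + 7 + 6 + 0 + 1 = 14

Answer: 14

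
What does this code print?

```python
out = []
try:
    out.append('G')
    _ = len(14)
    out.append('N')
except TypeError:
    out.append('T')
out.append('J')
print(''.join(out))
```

Execution trace: 'G' (try body) → 'T' (except TypeError) → 'J' (after the try/except). Output: GTJ

Answer: GTJ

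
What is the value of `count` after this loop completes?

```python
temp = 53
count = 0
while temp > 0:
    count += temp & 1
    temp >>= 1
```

Count set bits in 53 (binary: 0b110101)
`count` takes the values: 0 → 1 → 2 → 3 → 4

Answer: 4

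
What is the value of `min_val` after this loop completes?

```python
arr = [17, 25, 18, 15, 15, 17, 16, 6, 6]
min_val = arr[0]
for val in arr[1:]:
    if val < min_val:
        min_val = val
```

Minimum of [17, 25, 18, 15, 15, 17, 16, 6, 6]
`min_val` takes the values: 17 → 15 → 6

Answer: 6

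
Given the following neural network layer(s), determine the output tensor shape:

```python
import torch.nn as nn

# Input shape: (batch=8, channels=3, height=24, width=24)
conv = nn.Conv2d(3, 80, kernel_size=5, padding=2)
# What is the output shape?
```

Input: (8, 3, 24, 24) -> Output: (8, 80, 24, 24)

Answer: (8, 80, 24, 24)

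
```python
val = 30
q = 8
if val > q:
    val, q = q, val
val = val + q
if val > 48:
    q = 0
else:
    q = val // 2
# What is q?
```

Trace:
`val = 30` → val = 30
`q = 8` → q = 8
`if val > q: ...` → val > q is True → val = 8; q = 30
`val = val + q` → val = 38
`if val > 48: ...` → val > 48 is False, take else branch → q = 19
So q = 19

Answer: 19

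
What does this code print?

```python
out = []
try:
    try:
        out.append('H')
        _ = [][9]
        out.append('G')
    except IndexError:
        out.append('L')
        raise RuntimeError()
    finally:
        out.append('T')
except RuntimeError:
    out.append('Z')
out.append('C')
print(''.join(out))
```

Execution trace: 'H' (inner try body) → 'L' (inner except IndexError) → 'T' (inner finally) → 'Z' (outer except RuntimeError) → 'C' (after the try/except). Output: HLTZC

Answer: HLTZC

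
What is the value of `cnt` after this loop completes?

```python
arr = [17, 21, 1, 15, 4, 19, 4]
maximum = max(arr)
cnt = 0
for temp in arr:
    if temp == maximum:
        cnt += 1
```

Count of max value 21 in [17, 21, 1, 15, 4, 19, 4]
`cnt` takes the values: 0 → 1

Answer: 1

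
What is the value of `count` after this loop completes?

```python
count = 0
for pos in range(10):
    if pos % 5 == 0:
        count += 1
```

Count numbers divisible by 5 in range(10)
`count` takes the values: 0 → 1 → 2

Answer: 2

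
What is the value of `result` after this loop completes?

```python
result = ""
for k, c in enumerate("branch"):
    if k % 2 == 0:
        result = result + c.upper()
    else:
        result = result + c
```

Uppercase even positions in 'branch'
`result` takes the values: "" → "B" → "Br" → "BrA" → "BrAn" → "BrAnC" → "BrAnCh"

Answer: "BrAnCh"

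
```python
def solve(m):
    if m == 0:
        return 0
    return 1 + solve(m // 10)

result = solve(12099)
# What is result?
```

Count of digits of 12099: 5

Answer: 5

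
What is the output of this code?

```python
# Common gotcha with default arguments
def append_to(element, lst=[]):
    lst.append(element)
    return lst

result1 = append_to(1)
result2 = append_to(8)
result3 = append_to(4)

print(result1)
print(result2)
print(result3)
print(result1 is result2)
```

Key concept: mutable default argument gotcha.
Step by step:
`result1 = append_to(1)` → result1 = [1]
`result2 = append_to(8)` → result1 = [1, 8] (same object as result2); result2 = [1, 8] (same object as result1)
`result3 = append_to(4)` → result1 = [1, 8, 4] (same object as result2, result3); result2 = [1, 8, 4] (same object as result1, result3); result3 = [1, 8, 4] (same object as result1, result2)
`print(result1)` → prints [1, 8, 4]
`print(result2)` → prints [1, 8, 4]
`print(result3)` → prints [1, 8, 4]
`print(result1 is result2)` → prints True

Answer:
[1, 8, 4]
[1, 8, 4]
[1, 8, 4]
True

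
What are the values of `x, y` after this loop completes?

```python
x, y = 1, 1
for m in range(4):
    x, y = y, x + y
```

Fibonacci: after 4 iterations
`x, y` takes the values: (1, 1) → (1, 2) → (2, 3) → (3, 5) → (5, 8)

Answer: 5, 8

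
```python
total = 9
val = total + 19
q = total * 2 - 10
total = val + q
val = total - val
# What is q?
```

Trace:
`total = 9` → total = 9
`val = total + 19` → val = 28
`q = total * 2 - 10` → q = 8
`total = val + q` → total = 36
`val = total - val` → val = 8
So q = 8

Answer: 8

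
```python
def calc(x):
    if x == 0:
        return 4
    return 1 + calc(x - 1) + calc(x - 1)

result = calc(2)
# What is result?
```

calc(x) = 1 + 2·calc(x-1), calc(0)=4. Closed form: (4+1)·2^2 - 1 = 19.

Answer: 19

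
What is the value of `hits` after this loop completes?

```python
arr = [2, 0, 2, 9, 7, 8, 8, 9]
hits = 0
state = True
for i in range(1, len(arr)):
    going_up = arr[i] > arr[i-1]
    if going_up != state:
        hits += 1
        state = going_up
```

Count direction changes in [2, 0, 2, 9, 7, 8, 8, 9]
`hits` takes the values: 0 → 1 → 2 → 3 → 4 → 5 → 6

Answer: 6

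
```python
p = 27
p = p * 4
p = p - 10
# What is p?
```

Trace:
`p = 27` → p = 27
`p = p * 4` → p = 108
`p = p - 10` → p = 98
So p = 98

Answer: 98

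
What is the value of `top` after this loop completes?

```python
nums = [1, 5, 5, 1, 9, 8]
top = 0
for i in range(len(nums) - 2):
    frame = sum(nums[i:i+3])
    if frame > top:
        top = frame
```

Max sum of 3-element window in [1, 5, 5, 1, 9, 8]
`top` takes the values: 0 → 11 → 15 → 18

Answer: 18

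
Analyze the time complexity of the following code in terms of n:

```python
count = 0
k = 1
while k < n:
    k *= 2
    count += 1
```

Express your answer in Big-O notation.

Each loop level contributes: log n. Multiplying the contributions gives O(log n).

Answer: O(log n)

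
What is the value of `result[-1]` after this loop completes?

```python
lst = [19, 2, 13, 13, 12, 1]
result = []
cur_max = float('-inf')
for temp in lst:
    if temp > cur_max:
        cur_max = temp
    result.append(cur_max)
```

Running max ends at 19
`result` takes the values: [] → [19] → [19, 19] → [19, 19, 19] → [19, 19, 19, 19] → [19, 19, 19, 19, 19] → [19, 19, 19, 19, 19, 19]
So `result[-1]` = 19

Answer: 19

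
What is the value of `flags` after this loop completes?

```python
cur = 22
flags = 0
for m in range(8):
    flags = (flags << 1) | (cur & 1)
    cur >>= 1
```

Reverse lowest 8 bits of 22
`flags` takes the values: 0 → 1 → 3 → 6 → 13 → 26 → 52 → 104

Answer: 104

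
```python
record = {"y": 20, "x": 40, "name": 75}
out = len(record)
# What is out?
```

Trace:
`record = {"y": 20, "x": 40, "name": 75}` → record = {'y': 20, 'x': 40, 'name': 75}
`out = len(record)` → out = 3
So out = 3

Answer: 3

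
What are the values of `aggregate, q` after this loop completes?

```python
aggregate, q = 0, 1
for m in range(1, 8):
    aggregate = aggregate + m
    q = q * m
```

Sum and factorial of 1 to 7
`aggregate, q` takes the values: (0, 1) → (1, 1) → (3, 1) → (3, 2) → (6, 2) → (6, 6) → (10, 6) → (10, 24) → (15, 24) → (15, 120) → (21, 120) → (21, 720) → (28, 720) → (28, 5040)

Answer: 28, 5040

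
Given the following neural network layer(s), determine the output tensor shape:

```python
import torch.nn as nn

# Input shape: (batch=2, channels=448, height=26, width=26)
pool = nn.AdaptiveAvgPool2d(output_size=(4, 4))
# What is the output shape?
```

Input: (2, 448, 26, 26) -> Output: (2, 448, 4, 4)

Answer: (2, 448, 4, 4)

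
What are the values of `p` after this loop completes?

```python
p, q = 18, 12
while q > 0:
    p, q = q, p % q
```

GCD of 18 and 12
`p` takes the values: 18 → 12 → 6

Answer: 6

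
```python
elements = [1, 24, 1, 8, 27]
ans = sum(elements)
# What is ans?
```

Trace:
`elements = [1, 24, 1, 8, 27]` → elements = [1, 24, 1, 8, 27]
`ans = sum(elements)` → ans = 61
So ans = 61

Answer: 61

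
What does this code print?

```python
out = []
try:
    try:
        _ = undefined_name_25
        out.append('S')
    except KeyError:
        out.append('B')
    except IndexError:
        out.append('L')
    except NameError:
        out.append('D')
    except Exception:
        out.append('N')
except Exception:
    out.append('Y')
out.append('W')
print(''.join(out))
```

Execution trace: 'D' (inner except NameError) → 'W' (after the try/except). Output: DW

Answer: DW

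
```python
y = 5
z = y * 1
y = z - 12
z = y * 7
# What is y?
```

Trace:
`y = 5` → y = 5
`z = y * 1` → z = 5
`y = z - 12` → y = -7
`z = y * 7` → z = -49
So y = -7

Answer: -7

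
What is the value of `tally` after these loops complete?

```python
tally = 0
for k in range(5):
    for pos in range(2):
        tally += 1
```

5 * 2 = 10
`tally` takes the values: 0 → 1 → 2 → 3 → 4 → 5 → 6 → 7 → 8 → 9 → 10

Answer: 10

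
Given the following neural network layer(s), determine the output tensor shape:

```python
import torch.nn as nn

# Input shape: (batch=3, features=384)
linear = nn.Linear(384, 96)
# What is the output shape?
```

Input: (3, 384) -> Output: (3, 96)

Answer: (3, 96)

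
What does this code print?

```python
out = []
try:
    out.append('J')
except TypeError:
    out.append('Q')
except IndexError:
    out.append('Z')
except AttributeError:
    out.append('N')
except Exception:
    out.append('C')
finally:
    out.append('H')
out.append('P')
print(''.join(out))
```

Execution trace: 'J' (try body, no exception) → 'H' (finally) → 'P' (after the try/except). Output: JHP

Answer: JHP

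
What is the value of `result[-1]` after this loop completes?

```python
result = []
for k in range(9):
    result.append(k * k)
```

Last element of squares 0 to 8
`result` takes the values: [] → [0] → [0, 1] → [0, 1, 4] → [0, 1, 4, 9] → [0, 1, 4, 9, 16] → [0, 1, 4, 9, 16, 25] → [0, 1, 4, 9, 16, 25, 36] → [0, 1, 4, 9, 16, 25, 36, 49] → [0, 1, 4, 9, 16, 25, 36, 49, 64]
So `result[-1]` = 64

Answer: 64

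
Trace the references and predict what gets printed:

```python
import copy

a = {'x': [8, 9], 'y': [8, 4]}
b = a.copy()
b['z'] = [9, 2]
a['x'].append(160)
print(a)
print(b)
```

Key concept: shallow copy of dict with mutable values.
Step by step:
`a = {'x': [8, 9], 'y': [8, 4]}` → a = {'x': [8, 9], 'y': [8, 4]}
`b = a.copy()` → b = {'x': [8, 9], 'y': [8, 4]}
`b['z'] = [9, 2]` → b = {'x': [8, 9], 'y': [8, 4], 'z': [9, 2]}
`a['x'].append(160)` → a = {'x': [8, 9, 160], 'y': [8, 4]}; b = {'x': [8, 9, 160], 'y': [8, 4], 'z': [9, 2]}
`print(a)` → prints {'x': [8, 9, 160], 'y': [8, 4]}
`print(b)` → prints {'x': [8, 9, 160], 'y': [8, 4], 'z': [9, 2]}

Answer:
{'x': [8, 9, 160], 'y': [8, 4]}
{'x': [8, 9, 160], 'y': [8, 4], 'z': [9, 2]}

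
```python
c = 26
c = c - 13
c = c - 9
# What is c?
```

Trace:
`c = 26` → c = 26
`c = c - 13` → c = 13
`c = c - 9` → c = 4
So c = 4

Answer: 4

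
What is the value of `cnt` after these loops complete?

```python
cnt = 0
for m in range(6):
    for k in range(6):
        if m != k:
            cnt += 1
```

6² - 6 (exclude diagonal)
`cnt` takes the values: 0 → 1 → 2 → 3 → 4 → 5 → 6 → 7 → 8 → 9 → 10 → 11 → 12 → 13 → 14 → 15 → 16 → 17 → 18 → 19 → 20 → 21 → 22 → 23 → 24 → 25 → 26 → 27 → 28 → 29 → 30

Answer: 30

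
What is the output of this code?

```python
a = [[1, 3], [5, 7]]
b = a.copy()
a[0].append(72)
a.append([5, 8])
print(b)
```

Key concept: shallow copy with nested lists.
Step by step:
`a = [[1, 3], [5, 7]]` → a = [[1, 3], [5, 7]]
`b = a.copy()` → b = [[1, 3], [5, 7]]
`a[0].append(72)` → a = [[1, 3, 72], [5, 7]]; b = [[1, 3, 72], [5, 7]]
`a.append([5, 8])` → a = [[1, 3, 72], [5, 7], [5, 8]]
`print(b)` → prints [[1, 3, 72], [5, 7]]

Answer: [[1, 3, 72], [5, 7]]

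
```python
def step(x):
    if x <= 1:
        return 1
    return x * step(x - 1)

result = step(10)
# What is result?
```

step(10) = 10 * 9 * 8 * 7 * 6 * 5 * 4 * 3 * 2 * 1 = 3628800

Answer: 3628800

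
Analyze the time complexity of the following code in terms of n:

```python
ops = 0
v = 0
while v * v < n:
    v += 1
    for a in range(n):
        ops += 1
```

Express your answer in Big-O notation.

Each loop level contributes: √n × n. Multiplying the contributions gives O(n√n).

Answer: O(n√n)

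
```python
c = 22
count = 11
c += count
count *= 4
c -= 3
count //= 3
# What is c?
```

Trace:
`c = 22` → c = 22
`count = 11` → count = 11
`c += count` → c = 33
`count *= 4` → count = 44
`c -= 3` → c = 30
`count //= 3` → count = 14
So c = 30

Answer: 30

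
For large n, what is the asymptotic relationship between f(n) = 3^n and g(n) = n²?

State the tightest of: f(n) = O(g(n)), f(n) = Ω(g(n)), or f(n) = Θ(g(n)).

3^n vs n²: f(n) = Ω(g(n)) but not O(g(n)) — 3^n grows strictly faster than n².

Answer: f(n) = Ω(g(n)) but not O(g(n)) — 3^n grows strictly faster than n².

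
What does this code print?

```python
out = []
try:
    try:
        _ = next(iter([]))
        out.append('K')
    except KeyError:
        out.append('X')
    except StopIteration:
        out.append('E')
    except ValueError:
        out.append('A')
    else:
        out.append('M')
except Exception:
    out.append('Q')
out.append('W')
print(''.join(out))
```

Execution trace: 'E' (inner except StopIteration) → 'W' (after the try/except). Output: EW

Answer: EW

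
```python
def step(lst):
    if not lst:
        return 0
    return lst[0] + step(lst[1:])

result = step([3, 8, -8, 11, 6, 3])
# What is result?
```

3 + 8 + (-8) + 11 + 6 + 3 + 0 = 23

Answer: 23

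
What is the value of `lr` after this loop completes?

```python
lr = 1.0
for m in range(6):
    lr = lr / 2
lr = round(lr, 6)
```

Halving LR 6 times: 1 / 2^6
`lr` takes the values: 1.0 → 0.5 → 0.25 → 0.125 → 0.0625 → 0.03125 → 0.015625

Answer: 0.015625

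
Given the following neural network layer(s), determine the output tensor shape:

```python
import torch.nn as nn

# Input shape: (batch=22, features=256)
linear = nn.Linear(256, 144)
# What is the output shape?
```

Input: (22, 256) -> Output: (22, 144)

Answer: (22, 144)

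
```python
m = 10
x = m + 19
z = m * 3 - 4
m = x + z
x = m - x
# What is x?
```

Trace:
`m = 10` → m = 10
`x = m + 19` → x = 29
`z = m * 3 - 4` → z = 26
`m = x + z` → m = 55
`x = m - x` → x = 26
So x = 26

Answer: 26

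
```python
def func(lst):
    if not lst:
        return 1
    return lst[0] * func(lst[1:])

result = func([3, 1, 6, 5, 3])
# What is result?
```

Product over [3, 1, 6, 5, 3] = 3 * 1 * 6 * 5 * 3 = 270

Answer: 270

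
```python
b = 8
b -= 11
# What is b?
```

Trace:
`b = 8` → b = 8
`b -= 11` → b = -3
So b = -3

Answer: -3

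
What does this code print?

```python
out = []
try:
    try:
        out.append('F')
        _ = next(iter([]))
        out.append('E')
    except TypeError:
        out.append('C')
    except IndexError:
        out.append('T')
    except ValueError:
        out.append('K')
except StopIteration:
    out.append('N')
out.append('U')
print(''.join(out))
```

Execution trace: 'F' (try body) → 'N' (outer except StopIteration) → 'U' (after the try/except). Output: FNU

Answer: FNU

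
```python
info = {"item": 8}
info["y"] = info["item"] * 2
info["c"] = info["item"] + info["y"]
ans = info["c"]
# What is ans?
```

Trace:
`info = {"item": 8}` → info = {'item': 8}
`info["y"] = info["item"] * 2` → info = {'item': 8, 'y': 16}
`info["c"] = info["item"] + info["y"]` → info = {'item': 8, 'y': 16, 'c': 24}
`ans = info["c"]` → ans = 24
So ans = 24

Answer: 24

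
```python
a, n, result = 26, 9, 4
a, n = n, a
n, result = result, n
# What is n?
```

Trace:
`a, n, result = 26, 9, 4` → a = 26; n = 9; result = 4
`a, n = n, a` → a = 9; n = 26
`n, result = result, n` → n = 4; result = 26
So n = 4

Answer: 4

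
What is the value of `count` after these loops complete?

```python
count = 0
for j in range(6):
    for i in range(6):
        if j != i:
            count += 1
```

6² - 6 (exclude diagonal)
`count` takes the values: 0 → 1 → 2 → 3 → 4 → 5 → 6 → 7 → 8 → 9 → 10 → 11 → 12 → 13 → 14 → 15 → 16 → 17 → 18 → 19 → 20 → 21 → 22 → 23 → 24 → 25 → 26 → 27 → 28 → 29 → 30

Answer: 30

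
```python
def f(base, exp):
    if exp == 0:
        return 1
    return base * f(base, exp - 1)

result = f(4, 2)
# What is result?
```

f(4, 2) = 4 * 4 = 16

Answer: 16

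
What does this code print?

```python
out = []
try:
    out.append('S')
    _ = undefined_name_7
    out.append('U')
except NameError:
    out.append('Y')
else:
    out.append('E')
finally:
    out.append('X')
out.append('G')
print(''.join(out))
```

Execution trace: 'S' (try body) → 'Y' (except NameError) → 'X' (finally) → 'G' (after the try/except). Output: SYXG

Answer: SYXG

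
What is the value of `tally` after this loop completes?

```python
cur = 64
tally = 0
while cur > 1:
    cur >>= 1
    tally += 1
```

Count right shifts until 1
`tally` takes the values: 0 → 1 → 2 → 3 → 4 → 5 → 6

Answer: 6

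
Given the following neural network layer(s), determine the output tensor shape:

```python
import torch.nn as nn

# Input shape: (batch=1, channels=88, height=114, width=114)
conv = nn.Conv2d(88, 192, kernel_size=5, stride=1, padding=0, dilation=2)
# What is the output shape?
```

Input: (1, 88, 114, 114) -> Output: (1, 192, 106, 106)

Answer: (1, 192, 106, 106)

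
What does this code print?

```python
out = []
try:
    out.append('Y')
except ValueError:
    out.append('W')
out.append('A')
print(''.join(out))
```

Execution trace: 'Y' (try body, no exception) → 'A' (after the try/except). Output: YA

Answer: YA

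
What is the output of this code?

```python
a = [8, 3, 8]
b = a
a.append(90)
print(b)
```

Key concept: basic list aliasing.
Step by step:
`a = [8, 3, 8]` → a = [8, 3, 8]
`b = a` → b = [8, 3, 8] (same object as a)
`a.append(90)` → a = [8, 3, 8, 90] (same object as b); b = [8, 3, 8, 90] (same object as a)
`print(b)` → prints [8, 3, 8, 90]

Answer: [8, 3, 8, 90]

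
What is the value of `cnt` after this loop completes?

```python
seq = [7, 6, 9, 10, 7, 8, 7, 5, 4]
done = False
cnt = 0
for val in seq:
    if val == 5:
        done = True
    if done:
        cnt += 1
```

Count elements after first 5 in [7, 6, 9, 10, 7, 8, 7, 5, 4]
`cnt` takes the values: 0 → 1 → 2

Answer: 2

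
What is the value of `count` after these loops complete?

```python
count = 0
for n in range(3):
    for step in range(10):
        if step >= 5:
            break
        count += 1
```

Inner breaks at 5, outer runs 3 times
`count` takes the values: 0 → 1 → 2 → 3 → 4 → 5 → 6 → 7 → 8 → 9 → 10 → 11 → 12 → 13 → 14 → 15

Answer: 15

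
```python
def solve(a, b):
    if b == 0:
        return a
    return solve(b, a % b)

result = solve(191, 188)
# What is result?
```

solve(191, 188) -> solve(188, 3) -> solve(3, 2) -> solve(2, 1) -> solve(1, 0) -> 1

Answer: 1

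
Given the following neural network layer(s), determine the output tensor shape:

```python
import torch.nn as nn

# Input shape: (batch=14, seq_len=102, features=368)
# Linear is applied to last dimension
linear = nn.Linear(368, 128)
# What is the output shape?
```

Input: (14, 102, 368) -> Output: (14, 102, 128)

Answer: (14, 102, 128)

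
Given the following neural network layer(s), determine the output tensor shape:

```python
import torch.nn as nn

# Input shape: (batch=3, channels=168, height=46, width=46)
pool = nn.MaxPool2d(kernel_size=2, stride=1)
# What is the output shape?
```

Input: (3, 168, 46, 46) -> Output: (3, 168, 45, 45)

Answer: (3, 168, 45, 45)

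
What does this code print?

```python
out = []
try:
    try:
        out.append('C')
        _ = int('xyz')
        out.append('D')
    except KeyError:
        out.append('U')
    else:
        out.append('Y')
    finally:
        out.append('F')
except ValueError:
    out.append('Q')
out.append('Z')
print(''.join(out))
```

Execution trace: 'C' (try body) → 'F' (finally) → 'Q' (outer except ValueError) → 'Z' (after the try/except). Output: CFQZ

Answer: CFQZ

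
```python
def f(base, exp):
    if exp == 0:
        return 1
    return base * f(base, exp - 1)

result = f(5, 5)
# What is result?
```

f(5, 5) = 5 * 5 * 5 * 5 * 5 = 3125

Answer: 3125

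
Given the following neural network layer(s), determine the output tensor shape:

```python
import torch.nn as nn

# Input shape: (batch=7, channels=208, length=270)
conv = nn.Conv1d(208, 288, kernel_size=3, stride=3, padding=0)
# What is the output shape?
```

Input: (7, 208, 270) -> Output: (7, 288, 90)

Answer: (7, 288, 90)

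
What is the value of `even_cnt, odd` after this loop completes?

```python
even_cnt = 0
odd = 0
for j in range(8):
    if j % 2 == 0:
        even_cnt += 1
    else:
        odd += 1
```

Count evens and odds in range(8)
`even_cnt, odd` takes the values: (0, 0) → (1, 0) → (1, 1) → (2, 1) → (2, 2) → (3, 2) → (3, 3) → (4, 3) → (4, 4)

Answer: 4, 4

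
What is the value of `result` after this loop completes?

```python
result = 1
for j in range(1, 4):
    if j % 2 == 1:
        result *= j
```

Product of odd numbers 1 to 3
`result` takes the values: 1 → 3

Answer: 3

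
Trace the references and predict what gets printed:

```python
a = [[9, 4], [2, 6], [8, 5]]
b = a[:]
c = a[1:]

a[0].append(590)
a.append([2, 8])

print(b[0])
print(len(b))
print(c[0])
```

Key concept: slice with nested mutation.
Step by step:
`a = [[9, 4], [2, 6], [8, 5]]` → a = [[9, 4], [2, 6], [8, 5]]
`b = a[:]` → b = [[9, 4], [2, 6], [8, 5]]
`c = a[1:]` → c = [[2, 6], [8, 5]]
`a[0].append(590)` → a = [[9, 4, 590], [2, 6], [8, 5]]; b = [[9, 4, 590], [2, 6], [8, 5]]
`a.append([2, 8])` → a = [[9, 4, 590], [2, 6], [8, 5], [2, 8]]
`print(b[0])` → prints [9, 4, 590]
`print(len(b))` → prints 3
`print(c[0])` → prints [2, 6]

Answer:
[9, 4, 590]
3
[2, 6]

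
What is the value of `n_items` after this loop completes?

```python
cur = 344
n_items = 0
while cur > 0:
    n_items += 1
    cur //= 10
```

Count digits by repeated division by 10
`n_items` takes the values: 0 → 1 → 2 → 3

Answer: 3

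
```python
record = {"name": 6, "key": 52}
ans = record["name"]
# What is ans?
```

Trace:
`record = {"name": 6, "key": 52}` → record = {'name': 6, 'key': 52}
`ans = record["name"]` → ans = 6
So ans = 6

Answer: 6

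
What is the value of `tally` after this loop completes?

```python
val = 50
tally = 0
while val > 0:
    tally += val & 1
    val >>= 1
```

Count set bits in 50 (binary: 0b110010)
`tally` takes the values: 0 → 1 → 2 → 3

Answer: 3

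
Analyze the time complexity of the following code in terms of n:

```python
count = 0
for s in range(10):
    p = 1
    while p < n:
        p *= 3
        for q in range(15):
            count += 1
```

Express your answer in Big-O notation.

Each loop level contributes: 1 × log n × 1. Multiplying the contributions gives O(log n).

Answer: O(log n)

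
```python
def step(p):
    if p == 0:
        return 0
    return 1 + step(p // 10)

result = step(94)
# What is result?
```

Count of digits of 94: 2

Answer: 2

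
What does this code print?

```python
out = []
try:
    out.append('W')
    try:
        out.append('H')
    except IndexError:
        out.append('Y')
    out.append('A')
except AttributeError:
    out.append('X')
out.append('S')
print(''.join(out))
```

Execution trace: 'W' (try body) → 'H' (inner try body, no exception) → 'A' (try body, no exception) → 'S' (after the try/except). Output: WHAS

Answer: WHAS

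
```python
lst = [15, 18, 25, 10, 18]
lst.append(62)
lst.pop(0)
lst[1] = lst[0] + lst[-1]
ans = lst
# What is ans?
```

Trace:
`lst = [15, 18, 25, 10, 18]` → lst = [15, 18, 25, 10, 18]
`lst.append(62)` → lst = [15, 18, 25, 10, 18, 62]
`lst.pop(0)` → lst = [18, 25, 10, 18, 62]
`lst[1] = lst[0] + lst[-1]` → lst = [18, 80, 10, 18, 62]
`ans = lst` → ans = [18, 80, 10, 18, 62]
So ans = [18, 80, 10, 18, 62]

Answer: [18, 80, 10, 18, 62]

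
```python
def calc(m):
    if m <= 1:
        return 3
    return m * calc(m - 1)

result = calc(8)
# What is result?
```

calc(8) = 8 * 7 * 6 * 5 * 4 * 3 * 2 * 3 = 120960

Answer: 120960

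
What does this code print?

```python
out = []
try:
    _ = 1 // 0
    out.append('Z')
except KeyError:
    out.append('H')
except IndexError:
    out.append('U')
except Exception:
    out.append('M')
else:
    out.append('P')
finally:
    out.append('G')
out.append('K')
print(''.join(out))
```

Execution trace: 'M' (except Exception) → 'G' (finally) → 'K' (after the try/except). Output: MGK

Answer: MGK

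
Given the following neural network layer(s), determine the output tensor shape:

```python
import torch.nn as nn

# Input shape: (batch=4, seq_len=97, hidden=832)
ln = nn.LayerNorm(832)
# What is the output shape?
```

Input: (4, 97, 832) -> Output: (4, 97, 832)

Answer: (4, 97, 832)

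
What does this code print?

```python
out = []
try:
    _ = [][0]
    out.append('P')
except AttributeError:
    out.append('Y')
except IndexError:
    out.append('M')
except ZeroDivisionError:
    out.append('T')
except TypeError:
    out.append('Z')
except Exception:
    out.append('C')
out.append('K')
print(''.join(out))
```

Execution trace: 'M' (except IndexError) → 'K' (after the try/except). Output: MK

Answer: MK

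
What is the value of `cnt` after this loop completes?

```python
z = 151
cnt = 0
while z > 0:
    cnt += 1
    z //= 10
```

Count digits by repeated division by 10
`cnt` takes the values: 0 → 1 → 2 → 3

Answer: 3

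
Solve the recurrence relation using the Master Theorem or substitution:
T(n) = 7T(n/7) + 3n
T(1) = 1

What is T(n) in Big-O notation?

By Master Theorem: a=7, b=7, f(n)=3n. Since log_7(7) = 1 and f(n) = Θ(n^1), Case 2 applies. T(n) = O(n log n).

Answer: O(n log n)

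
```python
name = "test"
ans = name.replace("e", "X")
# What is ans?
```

Trace:
`name = "test"` → name = 'test'
`ans = name.replace("e", "X")` → ans = 'tXst'
So ans = 'tXst'

Answer: 'tXst'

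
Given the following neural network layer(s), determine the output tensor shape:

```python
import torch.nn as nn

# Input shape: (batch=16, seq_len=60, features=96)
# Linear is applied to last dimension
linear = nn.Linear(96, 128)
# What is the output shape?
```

Input: (16, 60, 96) -> Output: (16, 60, 128)

Answer: (16, 60, 128)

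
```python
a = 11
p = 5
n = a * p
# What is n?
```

Trace:
`a = 11` → a = 11
`p = 5` → p = 5
`n = a * p` → n = 55
So n = 55

Answer: 55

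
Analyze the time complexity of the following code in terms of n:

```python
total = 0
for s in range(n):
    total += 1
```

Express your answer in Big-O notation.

Each loop level contributes: n. Multiplying the contributions gives O(n).

Answer: O(n)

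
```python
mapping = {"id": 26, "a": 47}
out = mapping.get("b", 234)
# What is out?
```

Trace:
`mapping = {"id": 26, "a": 47}` → mapping = {'id': 26, 'a': 47}
`out = mapping.get("b", 234)` → out = 234
So out = 234

Answer: 234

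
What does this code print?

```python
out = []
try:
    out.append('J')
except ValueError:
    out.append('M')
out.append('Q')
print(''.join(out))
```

Execution trace: 'J' (try body, no exception) → 'Q' (after the try/except). Output: JQ

Answer: JQ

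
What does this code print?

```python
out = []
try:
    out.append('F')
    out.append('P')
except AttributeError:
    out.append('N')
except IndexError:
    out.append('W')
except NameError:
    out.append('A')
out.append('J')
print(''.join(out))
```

Execution trace: 'F' (try body) → 'P' (try body, no exception) → 'J' (after the try/except). Output: FPJ

Answer: FPJ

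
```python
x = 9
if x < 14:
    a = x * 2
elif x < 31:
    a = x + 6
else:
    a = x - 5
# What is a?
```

Trace:
`x = 9` → x = 9
`if x < 14: ...` → x < 14 is True → a = 18
So a = 18

Answer: 18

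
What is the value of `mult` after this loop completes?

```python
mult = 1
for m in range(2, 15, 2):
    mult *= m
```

Product of even numbers 2 to 14
`mult` takes the values: 1 → 2 → 8 → 48 → 384 → 3840 → 46080 → 645120

Answer: 645120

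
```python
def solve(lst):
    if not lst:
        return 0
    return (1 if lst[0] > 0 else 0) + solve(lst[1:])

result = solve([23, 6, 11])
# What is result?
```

Count of positive elements in [23, 6, 11] = 3

Answer: 3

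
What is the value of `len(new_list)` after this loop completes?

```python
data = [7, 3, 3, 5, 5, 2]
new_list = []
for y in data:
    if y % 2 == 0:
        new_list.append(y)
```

Count even numbers in [7, 3, 3, 5, 5, 2]
`new_list` takes the values: [] → [2]
So `len(new_list)` = 1

Answer: 1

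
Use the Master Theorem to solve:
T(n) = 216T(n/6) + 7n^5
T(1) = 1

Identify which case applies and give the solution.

a=216, b=6, f(n)=7n^5. log_6(216) = 3. Since c=5 > 3 and the regularity condition holds (216(n/6)^5 = (216/6^5)n^5 with 216/6^5 < 1), Case 3 applies: T(n) = Θ(f(n)) = O(n^5).

Answer: O(n^5) - Case 3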